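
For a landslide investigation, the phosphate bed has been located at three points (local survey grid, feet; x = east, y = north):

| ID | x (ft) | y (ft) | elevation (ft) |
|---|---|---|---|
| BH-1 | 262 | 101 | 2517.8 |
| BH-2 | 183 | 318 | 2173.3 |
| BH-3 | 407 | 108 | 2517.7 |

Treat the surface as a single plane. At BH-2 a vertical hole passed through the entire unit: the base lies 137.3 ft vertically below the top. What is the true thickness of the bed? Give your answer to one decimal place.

Two edge vectors: BH-1→BH-2 = (-79, 217, -344.5), BH-1→BH-3 = (145, 7, -0.1).
Normal n = (BH-1→BH-2) × (BH-1→BH-3) = (2389.8, -49960.4, -32018).
So ∂z/∂x = −n_x/n_z = 0.07464 and ∂z/∂y = −n_y/n_z = −1.56038.
|∇z| = √(a²+b²) = 1.56217, so dip δ = arctan(1.56217) = 57.38°.
True thickness = vertical thickness × cos δ = 137.3 × cos 57.38° = 74.0 ft.

74.0 ft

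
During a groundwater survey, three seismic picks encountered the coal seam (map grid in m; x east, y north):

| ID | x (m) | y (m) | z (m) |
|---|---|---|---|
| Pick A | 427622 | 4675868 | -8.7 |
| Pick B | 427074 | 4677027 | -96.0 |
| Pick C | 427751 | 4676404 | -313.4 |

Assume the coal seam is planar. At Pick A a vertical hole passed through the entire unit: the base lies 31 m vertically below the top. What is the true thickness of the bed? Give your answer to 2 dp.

24.21 m

Two edge vectors: Pick A→Pick B = (-548, 1159, -87.3), Pick A→Pick C = (129, 536, -304.7).
Normal n = (Pick A→Pick B) × (Pick A→Pick C) = (-306354.5, -178237.3, -443239).
So ∂z/∂x = −n_x/n_z = −0.69117 and ∂z/∂y = −n_y/n_z = −0.40212.
|∇z| = √(a²+b²) = 0.79964, so dip δ = arctan(0.79964) = 38.65°.
True thickness = vertical thickness × cos δ = 31 × cos 38.65° = 24.21 m.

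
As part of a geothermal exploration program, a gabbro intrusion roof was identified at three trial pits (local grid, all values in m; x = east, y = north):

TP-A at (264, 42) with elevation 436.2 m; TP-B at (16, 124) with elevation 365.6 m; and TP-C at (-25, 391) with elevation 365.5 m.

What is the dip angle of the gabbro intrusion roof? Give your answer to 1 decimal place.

Two edge vectors: TP-A→TP-B = (-248, 82, -70.6), TP-A→TP-C = (-289, 349, -70.7).
Normal n = (TP-A→TP-B) × (TP-A→TP-C) = (18842, 2869.8, -62854).
So ∂z/∂x = −n_x/n_z = 0.29977 and ∂z/∂y = −n_y/n_z = 0.04566.
Gradient magnitude |∇z| = √(a² + b²) = √(0.08986 + 0.00208) = 0.30323.
True dip = arctan(0.30323) = 16.9°, dipping toward W (azimuth ≈ 261°).

16.9°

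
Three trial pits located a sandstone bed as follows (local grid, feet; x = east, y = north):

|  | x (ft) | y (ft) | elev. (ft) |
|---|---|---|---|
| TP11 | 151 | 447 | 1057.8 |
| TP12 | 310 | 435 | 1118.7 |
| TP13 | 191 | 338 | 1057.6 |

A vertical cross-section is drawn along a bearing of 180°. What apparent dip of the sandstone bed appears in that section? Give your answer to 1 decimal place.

Let the plane be z = a·x + b·y + c.
TP12−TP11: 159a − 12b = 60.9;  TP13−TP11: 40a − 109b = −0.2.
Solving gives a = 0.39407, b = 0.14645.
Unit vector along 180° is (sin 180°, cos 180°) = (0.0000, -1.0000).
Slope in that direction = a·(0.0000) + b·(-1.0000) = −0.14645.
Apparent dip = arctan|0.14645| = 8.3° (true dip is 22.8°, so apparent ≤ true as expected).

8.3°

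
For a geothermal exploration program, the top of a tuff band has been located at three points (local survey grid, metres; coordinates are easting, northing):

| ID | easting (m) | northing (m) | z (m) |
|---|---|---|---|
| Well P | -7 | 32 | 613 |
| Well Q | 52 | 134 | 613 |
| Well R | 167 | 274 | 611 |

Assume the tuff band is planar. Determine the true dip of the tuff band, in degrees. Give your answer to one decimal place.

Two edge vectors: Well P→Well Q = (59, 102, 0), Well P→Well R = (174, 242, -2).
Normal n = (Well P→Well Q) × (Well P→Well R) = (-204, 118, -3470).
So ∂z/∂easting = −n_x/n_z = −0.05879 and ∂z/∂northing = −n_y/n_z = 0.03401.
Gradient magnitude |∇z| = √(a² + b²) = √(0.00346 + 0.00116) = 0.06792.
True dip = arctan(0.06792) = 3.9°, dipping toward ESE (azimuth ≈ 120°).

3.9°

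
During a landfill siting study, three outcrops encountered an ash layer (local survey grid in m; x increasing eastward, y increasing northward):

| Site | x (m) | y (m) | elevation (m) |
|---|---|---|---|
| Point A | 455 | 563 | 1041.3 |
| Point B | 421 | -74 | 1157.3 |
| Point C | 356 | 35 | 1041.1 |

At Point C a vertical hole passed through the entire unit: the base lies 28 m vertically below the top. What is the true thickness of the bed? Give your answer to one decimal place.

16.4 m

Two edge vectors: Point A→Point B = (-34, -637, 116), Point A→Point C = (-99, -528, -0.2).
Normal n = (Point A→Point B) × (Point A→Point C) = (61375.4, -11490.8, -45111).
So ∂z/∂x = −n_x/n_z = 1.36054 and ∂z/∂y = −n_y/n_z = −0.25472.
|∇z| = √(a²+b²) = 1.38418, so dip δ = arctan(1.38418) = 54.15°.
True thickness = vertical thickness × cos δ = 28 × cos 54.15° = 16.4 m.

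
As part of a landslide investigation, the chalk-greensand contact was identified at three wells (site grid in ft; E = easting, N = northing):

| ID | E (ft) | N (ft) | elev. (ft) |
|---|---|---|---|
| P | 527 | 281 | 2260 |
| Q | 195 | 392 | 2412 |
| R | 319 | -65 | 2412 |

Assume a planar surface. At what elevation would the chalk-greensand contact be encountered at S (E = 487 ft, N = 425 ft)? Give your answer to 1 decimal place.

2260.5 ft

Two edge vectors: P→Q = (-332, 111, 152), P→R = (-208, -346, 152).
Normal n = (P→Q) × (P→R) = (69464, 18848, 137960).
So ∂z/∂E = −n_x/n_z = −0.50351 and ∂z/∂N = −n_y/n_z = −0.13662.
Intercept c from P: 2260 + 265.35 + 38.39 = 2563.74.
At (487, 425): z = −245.2 − 58.1 + 2563.74 = 2260.5 ft.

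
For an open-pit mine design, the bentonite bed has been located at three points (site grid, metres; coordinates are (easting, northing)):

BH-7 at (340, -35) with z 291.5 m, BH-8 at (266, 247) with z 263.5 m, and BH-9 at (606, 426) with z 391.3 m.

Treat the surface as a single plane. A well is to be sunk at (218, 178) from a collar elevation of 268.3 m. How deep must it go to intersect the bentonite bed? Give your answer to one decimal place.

22.8 m

Two edge vectors: BH-7→BH-8 = (-74, 282, -28), BH-7→BH-9 = (266, 461, 99.8).
Normal n = (BH-7→BH-8) × (BH-7→BH-9) = (41051.6, -62.8, -109126).
So ∂z/∂E = −n_x/n_z = 0.37619 and ∂z/∂N = −n_y/n_z = −0.00058.
Intercept c from BH-7: 291.5 − 127.90 − 0.02 = 163.58.
At (218, 178): z_contact = 82.01 − 0.10 + 163.58 = 245.48 m.
Depth below ground = 268.3 − 245.48 = 22.8 m.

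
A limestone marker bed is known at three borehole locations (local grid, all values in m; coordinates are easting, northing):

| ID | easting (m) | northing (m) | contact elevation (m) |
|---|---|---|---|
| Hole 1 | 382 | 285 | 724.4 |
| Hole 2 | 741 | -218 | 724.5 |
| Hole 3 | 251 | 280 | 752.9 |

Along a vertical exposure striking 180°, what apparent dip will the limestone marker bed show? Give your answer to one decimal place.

8.6°

Let the plane be z = a·easting + b·northing + c.
Hole 2−Hole 1: 359a − 503b = 0.1;  Hole 3−Hole 1: −131a − 5b = 28.5.
Solving gives a = −0.21178, b = −0.15135.
Unit vector along 180° is (sin 180°, cos 180°) = (0.0000, -1.0000).
Slope in that direction = a·(0.0000) + b·(-1.0000) = 0.15135.
Apparent dip = arctan|0.15135| = 8.6° (true dip is 14.6°, so apparent ≤ true as expected).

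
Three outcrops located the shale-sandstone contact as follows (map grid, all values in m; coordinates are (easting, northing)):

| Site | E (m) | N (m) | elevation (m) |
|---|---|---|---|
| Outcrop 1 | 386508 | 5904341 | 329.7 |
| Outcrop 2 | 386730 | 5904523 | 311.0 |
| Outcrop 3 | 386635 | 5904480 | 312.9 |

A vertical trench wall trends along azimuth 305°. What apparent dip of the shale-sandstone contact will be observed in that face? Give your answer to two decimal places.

8.46°

Two edge vectors: Outcrop 1→Outcrop 2 = (222, 182, -18.7), Outcrop 1→Outcrop 3 = (127, 139, -16.8).
Normal n = (Outcrop 1→Outcrop 2) × (Outcrop 1→Outcrop 3) = (-458.3, 1354.7, 7744).
So ∂z/∂E = −n_x/n_z = 0.05918 and ∂z/∂N = −n_y/n_z = −0.17494.
Unit vector along 305° is (sin 305°, cos 305°) = (-0.8192, 0.5736).
Slope in that direction = a·(-0.8192) + b·(0.5736) = −0.14882.
Apparent dip = arctan|0.14882| = 8.46° (true dip is 10.5°, so apparent ≤ true as expected).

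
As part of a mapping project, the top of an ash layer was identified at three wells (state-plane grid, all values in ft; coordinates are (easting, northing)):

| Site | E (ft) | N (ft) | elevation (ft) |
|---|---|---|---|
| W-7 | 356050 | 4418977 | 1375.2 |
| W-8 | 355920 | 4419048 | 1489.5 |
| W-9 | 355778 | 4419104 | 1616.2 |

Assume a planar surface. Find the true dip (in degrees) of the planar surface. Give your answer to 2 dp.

Two edge vectors: W-7→W-8 = (-130, 71, 114.3), W-7→W-9 = (-272, 127, 241).
Normal n = (W-7→W-8) × (W-7→W-9) = (2594.9, 240.4, 2802).
So ∂z/∂E = −n_x/n_z = −0.92609 and ∂z/∂N = −n_y/n_z = −0.08580.
Gradient magnitude |∇z| = √(a² + b²) = √(0.85764 + 0.00736) = 0.93005.
True dip = arctan(0.93005) = 42.92°, dipping toward E (azimuth ≈ 085°).

42.92°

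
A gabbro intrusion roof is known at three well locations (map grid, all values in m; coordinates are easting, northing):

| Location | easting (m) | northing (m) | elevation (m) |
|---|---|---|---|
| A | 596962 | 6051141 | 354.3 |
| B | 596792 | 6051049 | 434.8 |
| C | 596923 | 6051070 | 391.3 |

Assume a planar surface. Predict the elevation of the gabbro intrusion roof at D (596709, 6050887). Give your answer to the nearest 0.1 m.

517.6 m

Two edge vectors: A→B = (-170, -92, 80.5), A→C = (-39, -71, 37).
Normal n = (A→B) × (A→C) = (2311.5, 3150.5, 8482).
So ∂z/∂easting = −n_x/n_z = −0.272518274 and ∂z/∂northing = −n_y/n_z = −0.371433624.
Intercept c from A: 354.3 + 162683.05 + 2247597.23 = 2410634.59.
At (596709, 6050887): z = −162614.1 − 2247502.9 + 2410634.59 = 517.6 m.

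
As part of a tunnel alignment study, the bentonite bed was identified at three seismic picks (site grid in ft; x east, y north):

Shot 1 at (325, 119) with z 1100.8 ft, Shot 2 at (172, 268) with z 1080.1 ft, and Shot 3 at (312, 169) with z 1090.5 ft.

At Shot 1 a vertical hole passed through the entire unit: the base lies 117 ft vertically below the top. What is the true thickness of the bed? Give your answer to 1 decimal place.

113.6 ft

Let the plane be z = a·x + b·y + c.
Shot 2−Shot 1: −153a + 149b = −20.7;  Shot 3−Shot 1: −13a + 50b = −10.3.
Solving gives a = −0.08747, b = −0.22874.
|∇z| = √(a²+b²) = 0.24489, so dip δ = arctan(0.24489) = 13.76°.
True thickness = vertical thickness × cos δ = 117 × cos 13.76° = 113.6 ft.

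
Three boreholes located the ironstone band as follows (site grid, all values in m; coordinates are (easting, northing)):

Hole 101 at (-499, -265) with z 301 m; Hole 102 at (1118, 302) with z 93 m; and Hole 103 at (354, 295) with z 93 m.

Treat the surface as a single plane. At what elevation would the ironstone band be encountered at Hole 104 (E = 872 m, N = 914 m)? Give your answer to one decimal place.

-138.4 m

Let the plane be z = a·E + b·N + c.
Hole 102−Hole 101: 1617a + 567b = −208;  Hole 103−Hole 101: 853a + 560b = −208.
Solving gives a = 0.003451, b = −0.376686.
Then c = 301 − a·-499 − b·-265 = 202.90.
At (872, 914): z = 3.0 − 344.3 + 202.90 = -138.4 m.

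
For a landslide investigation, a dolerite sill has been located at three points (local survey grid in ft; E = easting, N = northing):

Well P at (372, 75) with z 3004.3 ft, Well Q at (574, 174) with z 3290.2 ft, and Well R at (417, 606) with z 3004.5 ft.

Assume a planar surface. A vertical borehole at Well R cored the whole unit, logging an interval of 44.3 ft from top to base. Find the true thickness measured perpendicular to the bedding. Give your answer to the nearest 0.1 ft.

Two edge vectors: Well P→Well Q = (202, 99, 285.9), Well P→Well R = (45, 531, 0.2).
Normal n = (Well P→Well Q) × (Well P→Well R) = (-151793.1, 12825.1, 102807).
So ∂z/∂E = −n_x/n_z = 1.47649 and ∂z/∂N = −n_y/n_z = −0.12475.
|∇z| = √(a²+b²) = 1.48175, so dip δ = arctan(1.48175) = 55.99°.
True thickness = vertical thickness × cos δ = 44.3 × cos 55.99° = 24.8 ft.

24.8 ft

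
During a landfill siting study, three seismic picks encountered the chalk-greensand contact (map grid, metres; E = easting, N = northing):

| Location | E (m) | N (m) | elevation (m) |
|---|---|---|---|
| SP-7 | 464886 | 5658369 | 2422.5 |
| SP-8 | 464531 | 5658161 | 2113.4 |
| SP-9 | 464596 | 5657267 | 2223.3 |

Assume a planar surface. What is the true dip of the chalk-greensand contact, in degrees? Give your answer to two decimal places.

42.18°

Let the plane be z = a·E + b·N + c.
SP-8−SP-7: −355a − 208b = −309.1;  SP-9−SP-7: −290a − 1102b = −199.2.
Solving gives a = 0.90421, b = −0.05719.
Gradient magnitude |∇z| = √(a² + b²) = √(0.81760 + 0.00327) = 0.90602.
True dip = arctan(0.90602) = 42.18°, dipping toward W (azimuth ≈ 274°).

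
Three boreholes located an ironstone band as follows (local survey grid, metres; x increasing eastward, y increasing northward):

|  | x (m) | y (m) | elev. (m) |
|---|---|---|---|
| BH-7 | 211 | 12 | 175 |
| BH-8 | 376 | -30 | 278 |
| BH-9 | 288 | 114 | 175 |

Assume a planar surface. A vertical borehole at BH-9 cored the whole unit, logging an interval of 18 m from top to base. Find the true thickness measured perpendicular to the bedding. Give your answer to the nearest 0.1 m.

Let the plane be z = a·x + b·y + c.
BH-8−BH-7: 165a − 42b = 103;  BH-9−BH-7: 77a + 102b = 0.
Solving gives a = 0.52362, b = −0.39529.
|∇z| = √(a²+b²) = 0.65607, so dip δ = arctan(0.65607) = 33.27°.
True thickness = vertical thickness × cos δ = 18 × cos 33.27° = 15.1 m.

15.1 m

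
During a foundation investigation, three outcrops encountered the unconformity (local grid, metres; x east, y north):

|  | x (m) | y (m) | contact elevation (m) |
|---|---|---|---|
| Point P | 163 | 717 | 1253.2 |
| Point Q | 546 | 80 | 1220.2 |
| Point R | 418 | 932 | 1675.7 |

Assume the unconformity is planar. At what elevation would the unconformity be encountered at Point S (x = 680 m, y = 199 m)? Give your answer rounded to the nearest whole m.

1446 m

Two edge vectors: Point P→Point Q = (383, -637, -33), Point P→Point R = (255, 215, 422.5).
Normal n = (Point P→Point Q) × (Point P→Point R) = (-262037.5, -170232.5, 244780).
So ∂z/∂x = −n_x/n_z = 1.07050 and ∂z/∂y = −n_y/n_z = 0.69545.
Intercept c from Point P: 1253.2 − 174.49 − 498.64 = 580.07.
At (680, 199): z = 727.9 + 138.4 + 580.07 = 1446.4 m.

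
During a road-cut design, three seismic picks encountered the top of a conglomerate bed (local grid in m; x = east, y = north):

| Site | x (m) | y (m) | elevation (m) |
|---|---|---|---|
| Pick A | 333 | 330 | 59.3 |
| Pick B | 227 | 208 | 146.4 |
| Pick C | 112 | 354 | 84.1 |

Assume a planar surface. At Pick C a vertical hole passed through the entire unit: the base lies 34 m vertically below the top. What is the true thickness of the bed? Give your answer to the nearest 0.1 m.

29.3 m

Two edge vectors: Pick A→Pick B = (-106, -122, 87.1), Pick A→Pick C = (-221, 24, 24.8).
Normal n = (Pick A→Pick B) × (Pick A→Pick C) = (-5116, -16620.3, -29506).
So ∂z/∂x = −n_x/n_z = −0.17339 and ∂z/∂y = −n_y/n_z = −0.56329.
|∇z| = √(a²+b²) = 0.58937, so dip δ = arctan(0.58937) = 30.51°.
True thickness = vertical thickness × cos δ = 34 × cos 30.51° = 29.3 m.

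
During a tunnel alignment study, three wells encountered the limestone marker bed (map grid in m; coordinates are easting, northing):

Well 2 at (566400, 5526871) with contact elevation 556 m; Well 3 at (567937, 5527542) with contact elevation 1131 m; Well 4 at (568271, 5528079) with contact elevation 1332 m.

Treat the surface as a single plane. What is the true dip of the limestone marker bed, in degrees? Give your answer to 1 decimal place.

Let the plane be z = a·easting + b·northing + c.
Well 3−Well 2: 1537a + 671b = 575;  Well 4−Well 2: 1871a + 1208b = 776.
Solving gives a = 0.28924, b = 0.19441.
Gradient magnitude |∇z| = √(a² + b²) = √(0.08366 + 0.03779) = 0.34850.
True dip = arctan(0.34850) = 19.2°, dipping toward SW (azimuth ≈ 236°).

19.2°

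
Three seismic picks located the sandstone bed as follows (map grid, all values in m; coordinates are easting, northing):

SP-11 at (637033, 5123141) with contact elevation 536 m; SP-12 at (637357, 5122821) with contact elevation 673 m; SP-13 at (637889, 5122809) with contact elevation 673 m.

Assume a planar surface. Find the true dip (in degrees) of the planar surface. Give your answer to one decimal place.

23.7°

Two edge vectors: SP-11→SP-12 = (324, -320, 137), SP-11→SP-13 = (856, -332, 137).
Normal n = (SP-11→SP-12) × (SP-11→SP-13) = (1644, 72884, 166352).
So ∂z/∂easting = −n_x/n_z = −0.00988 and ∂z/∂northing = −n_y/n_z = −0.43813.
Gradient magnitude |∇z| = √(a² + b²) = √(0.00010 + 0.19196) = 0.43824.
True dip = arctan(0.43824) = 23.7°, dipping toward N (azimuth ≈ 001°).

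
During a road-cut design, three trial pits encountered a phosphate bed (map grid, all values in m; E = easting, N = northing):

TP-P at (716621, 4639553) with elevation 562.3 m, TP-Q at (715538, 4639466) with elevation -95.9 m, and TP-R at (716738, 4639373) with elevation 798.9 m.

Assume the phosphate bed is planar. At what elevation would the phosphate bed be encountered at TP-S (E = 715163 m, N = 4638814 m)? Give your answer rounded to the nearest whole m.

220 m

Two edge vectors: TP-P→TP-Q = (-1083, -87, -658.2), TP-P→TP-R = (117, -180, 236.6).
Normal n = (TP-P→TP-Q) × (TP-P→TP-R) = (-139060.2, 179228.4, 205119).
So ∂z/∂E = −n_x/n_z = 0.67794890 and ∂z/∂N = −n_y/n_z = −0.87377766.
Intercept c from TP-P: 562.3 − 485832.42 + 4053937.77 = 3568667.65.
At (715163, 4638814): z = 484844.0 − 4053292.0 + 3568667.65 = 219.6 m.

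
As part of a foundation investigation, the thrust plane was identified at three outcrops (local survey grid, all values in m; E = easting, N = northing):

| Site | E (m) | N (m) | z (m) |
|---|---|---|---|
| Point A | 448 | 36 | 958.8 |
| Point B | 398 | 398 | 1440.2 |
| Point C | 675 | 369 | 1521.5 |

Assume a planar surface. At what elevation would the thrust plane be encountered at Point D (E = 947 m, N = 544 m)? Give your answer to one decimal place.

Two edge vectors: Point A→Point B = (-50, 362, 481.4), Point A→Point C = (227, 333, 562.7).
Normal n = (Point A→Point B) × (Point A→Point C) = (43391.2, 137412.8, -98824).
So ∂z/∂E = −n_x/n_z = 0.43908 and ∂z/∂N = −n_y/n_z = 1.39048.
Intercept c from Point A: 958.8 − 196.71 − 50.06 = 712.04.
At (947, 544): z = 415.8 + 756.4 + 712.04 = 1884.3 m.

1884.3 m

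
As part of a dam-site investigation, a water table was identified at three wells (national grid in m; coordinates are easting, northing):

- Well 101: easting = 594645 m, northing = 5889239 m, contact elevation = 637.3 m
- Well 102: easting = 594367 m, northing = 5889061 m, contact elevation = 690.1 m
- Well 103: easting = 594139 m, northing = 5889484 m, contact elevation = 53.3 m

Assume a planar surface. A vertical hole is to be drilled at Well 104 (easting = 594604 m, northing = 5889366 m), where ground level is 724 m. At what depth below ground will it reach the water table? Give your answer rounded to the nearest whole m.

262 m

Let the plane be z = a·easting + b·northing + c.
Well 102−Well 101: −278a − 178b = 52.8;  Well 103−Well 101: −506a + 245b = −584.
Solving gives a = 0.57540239, b = −1.19529138.
Then c = 637.3 − a·594645 − b·5889239 = 6697833.76.
At (594604, 5889366): z_contact = 342136.6 − 7039508.4 + 6697833.76 = 461.9 m.
Depth below ground = 724 − 461.9 = 262 m.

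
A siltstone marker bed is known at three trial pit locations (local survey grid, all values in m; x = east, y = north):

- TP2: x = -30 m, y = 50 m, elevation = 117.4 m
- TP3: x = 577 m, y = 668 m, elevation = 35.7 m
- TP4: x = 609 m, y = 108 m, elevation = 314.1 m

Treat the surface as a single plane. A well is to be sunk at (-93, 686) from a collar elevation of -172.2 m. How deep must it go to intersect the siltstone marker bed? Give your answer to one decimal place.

Two edge vectors: TP2→TP3 = (607, 618, -81.7), TP2→TP4 = (639, 58, 196.7).
Normal n = (TP2→TP3) × (TP2→TP4) = (126299.2, -171603.2, -359696).
So ∂z/∂x = −n_x/n_z = 0.35113 and ∂z/∂y = −n_y/n_z = −0.47708.
Intercept c from TP2: 117.4 + 10.53 + 23.85 = 151.79.
At (-93, 686): z_contact = −32.65 − 327.28 + 151.79 = -208.14 m.
Depth below ground = -172.2 − (-208.14) = 35.9 m.

35.9 m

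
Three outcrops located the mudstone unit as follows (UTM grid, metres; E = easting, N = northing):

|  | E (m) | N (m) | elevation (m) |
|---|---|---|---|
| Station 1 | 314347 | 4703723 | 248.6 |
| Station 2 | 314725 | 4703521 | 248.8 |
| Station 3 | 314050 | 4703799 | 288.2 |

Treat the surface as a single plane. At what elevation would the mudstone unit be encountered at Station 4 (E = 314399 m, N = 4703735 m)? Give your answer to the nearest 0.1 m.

229.5 m

Let the plane be z = a·E + b·N + c.
Station 2−Station 1: 378a − 202b = 0.2;  Station 3−Station 1: −297a + 76b = 39.6.
Solving gives a = −0.256329559, b = −0.480656304.
Then c = 248.6 − a·314347 − b·4703723 = 2341699.14.
At (314399, 4703735): z = −80589.8 − 2260879.9 + 2341699.14 = 229.5 m.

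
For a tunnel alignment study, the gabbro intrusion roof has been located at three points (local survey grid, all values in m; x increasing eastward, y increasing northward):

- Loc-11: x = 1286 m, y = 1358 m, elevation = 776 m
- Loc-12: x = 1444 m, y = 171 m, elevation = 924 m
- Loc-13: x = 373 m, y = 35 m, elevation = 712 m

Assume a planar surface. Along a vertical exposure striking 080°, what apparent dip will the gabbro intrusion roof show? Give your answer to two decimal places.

10.77°

Two edge vectors: Loc-11→Loc-12 = (158, -1187, 148), Loc-11→Loc-13 = (-913, -1323, -64).
Normal n = (Loc-11→Loc-12) × (Loc-11→Loc-13) = (271772, -125012, -1292765).
So ∂z/∂x = −n_x/n_z = 0.21023 and ∂z/∂y = −n_y/n_z = −0.09670.
Unit vector along 080° is (sin 80°, cos 80°) = (0.9848, 0.1736).
Slope in that direction = a·(0.9848) + b·(0.1736) = 0.19024.
Apparent dip = arctan|0.19024| = 10.77° (true dip is 13.0°, so apparent ≤ true as expected).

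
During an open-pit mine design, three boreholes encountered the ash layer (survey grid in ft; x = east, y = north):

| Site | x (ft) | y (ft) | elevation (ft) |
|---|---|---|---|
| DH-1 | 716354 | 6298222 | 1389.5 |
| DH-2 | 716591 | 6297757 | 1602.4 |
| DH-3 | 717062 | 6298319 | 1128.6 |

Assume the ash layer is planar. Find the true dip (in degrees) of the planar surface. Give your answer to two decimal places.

Let the plane be z = a·x + b·y + c.
DH-2−DH-1: 237a − 465b = 212.9;  DH-3−DH-1: 708a + 97b = −260.9.
Solving gives a = −0.28582, b = −0.60352.
Gradient magnitude |∇z| = √(a² + b²) = √(0.08169 + 0.36424) = 0.66778.
True dip = arctan(0.66778) = 33.73°, dipping toward NNE (azimuth ≈ 025°).

33.73°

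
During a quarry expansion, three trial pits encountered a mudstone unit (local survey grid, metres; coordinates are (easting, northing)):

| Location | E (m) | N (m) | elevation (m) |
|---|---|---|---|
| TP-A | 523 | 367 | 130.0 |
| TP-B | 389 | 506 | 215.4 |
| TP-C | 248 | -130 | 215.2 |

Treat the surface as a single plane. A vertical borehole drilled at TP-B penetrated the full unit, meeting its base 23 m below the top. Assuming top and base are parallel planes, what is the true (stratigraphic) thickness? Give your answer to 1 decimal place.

Let the plane be z = a·E + b·N + c.
TP-B−TP-A: −134a + 139b = 85.4;  TP-C−TP-A: −275a − 497b = 85.2.
Solving gives a = −0.51789, b = 0.11513.
|∇z| = √(a²+b²) = 0.53053, so dip δ = arctan(0.53053) = 27.95°.
True thickness = vertical thickness × cos δ = 23 × cos 27.95° = 20.3 m.

20.3 m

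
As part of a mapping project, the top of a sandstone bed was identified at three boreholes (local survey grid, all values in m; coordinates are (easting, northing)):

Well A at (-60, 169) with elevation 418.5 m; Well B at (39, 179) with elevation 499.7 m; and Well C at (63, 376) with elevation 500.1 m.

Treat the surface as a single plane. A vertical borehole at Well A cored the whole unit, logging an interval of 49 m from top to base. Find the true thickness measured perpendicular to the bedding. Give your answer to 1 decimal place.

Two edge vectors: Well A→Well B = (99, 10, 81.2), Well A→Well C = (123, 207, 81.6).
Normal n = (Well A→Well B) × (Well A→Well C) = (-15992.4, 1909.2, 19263).
So ∂z/∂E = −n_x/n_z = 0.83021 and ∂z/∂N = −n_y/n_z = −0.09911.
|∇z| = √(a²+b²) = 0.83611, so dip δ = arctan(0.83611) = 39.90°.
True thickness = vertical thickness × cos δ = 49 × cos 39.90° = 37.6 m.

37.6 m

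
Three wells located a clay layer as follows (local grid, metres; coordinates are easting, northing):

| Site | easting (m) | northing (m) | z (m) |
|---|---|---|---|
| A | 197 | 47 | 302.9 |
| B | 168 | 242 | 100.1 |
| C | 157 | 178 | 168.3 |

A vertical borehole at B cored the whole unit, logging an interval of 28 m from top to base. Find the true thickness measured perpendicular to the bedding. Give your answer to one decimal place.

19.3 m

Let the plane be z = a·easting + b·northing + c.
B−A: −29a + 195b = −202.8;  C−A: −40a + 131b = −134.6.
Solving gives a = −0.07993, b = −1.05189.
|∇z| = √(a²+b²) = 1.05492, so dip δ = arctan(1.05492) = 46.53°.
True thickness = vertical thickness × cos δ = 28 × cos 46.53° = 19.3 m.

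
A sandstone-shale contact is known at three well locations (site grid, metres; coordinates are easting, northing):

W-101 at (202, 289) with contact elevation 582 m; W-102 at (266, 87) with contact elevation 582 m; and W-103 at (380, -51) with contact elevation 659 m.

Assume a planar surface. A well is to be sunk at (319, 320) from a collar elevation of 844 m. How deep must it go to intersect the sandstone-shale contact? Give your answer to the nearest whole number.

123 m

Let the plane be z = a·easting + b·northing + c.
W-102−W-101: 64a − 202b = 0;  W-103−W-101: 178a − 340b = 77.
Solving gives a = 1.09566, b = 0.34714.
Then c = 582 − a·202 − b·289 = 260.35.
At (319, 320): z_contact = 349.5 + 111.1 + 260.35 = 721.0 m.
Depth below ground = 844 − 721.0 = 123 m.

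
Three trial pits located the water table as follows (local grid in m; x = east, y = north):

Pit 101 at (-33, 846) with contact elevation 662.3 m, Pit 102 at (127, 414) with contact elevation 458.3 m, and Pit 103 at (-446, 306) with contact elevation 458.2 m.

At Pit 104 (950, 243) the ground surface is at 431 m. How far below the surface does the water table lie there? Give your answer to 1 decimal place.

Let the plane be z = a·x + b·y + c.
Pit 102−Pit 101: 160a − 432b = −204;  Pit 103−Pit 101: −413a − 540b = −204.1.
Solving gives a = −0.08303, b = 0.44147.
Then c = 662.3 − a·-33 − b·846 = 286.08.
At (950, 243): z_contact = −78.88 + 107.28 + 286.08 = 314.47 m.
Depth below ground = 431 − 314.47 = 116.5 m.

116.5 m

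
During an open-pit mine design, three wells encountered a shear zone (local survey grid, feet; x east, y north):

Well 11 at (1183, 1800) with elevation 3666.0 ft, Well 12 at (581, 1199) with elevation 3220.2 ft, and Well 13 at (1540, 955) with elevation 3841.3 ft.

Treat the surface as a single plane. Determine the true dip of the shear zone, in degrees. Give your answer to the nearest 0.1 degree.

33.8°

Two edge vectors: Well 11→Well 12 = (-602, -601, -445.8), Well 11→Well 13 = (357, -845, 175.3).
Normal n = (Well 11→Well 12) × (Well 11→Well 13) = (-482056.3, -53620, 723247).
So ∂z/∂x = −n_x/n_z = 0.66652 and ∂z/∂y = −n_y/n_z = 0.07414.
Gradient magnitude |∇z| = √(a² + b²) = √(0.44424 + 0.00550) = 0.67063.
True dip = arctan(0.67063) = 33.8°, dipping toward W (azimuth ≈ 264°).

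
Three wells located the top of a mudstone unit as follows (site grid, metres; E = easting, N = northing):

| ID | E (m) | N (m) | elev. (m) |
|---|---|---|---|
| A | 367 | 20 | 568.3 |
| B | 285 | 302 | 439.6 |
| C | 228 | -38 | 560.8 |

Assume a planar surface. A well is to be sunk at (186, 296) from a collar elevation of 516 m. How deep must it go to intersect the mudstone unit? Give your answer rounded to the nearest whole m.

96 m

Two edge vectors: A→B = (-82, 282, -128.7), A→C = (-139, -58, -7.5).
Normal n = (A→B) × (A→C) = (-9579.6, 17274.3, 43954).
So ∂z/∂E = −n_x/n_z = 0.21795 and ∂z/∂N = −n_y/n_z = −0.39301.
Intercept c from A: 568.3 − 79.99 + 7.86 = 496.17.
At (186, 296): z_contact = 40.5 − 116.3 + 496.17 = 420.4 m.
Depth below ground = 516 − 420.4 = 96 m.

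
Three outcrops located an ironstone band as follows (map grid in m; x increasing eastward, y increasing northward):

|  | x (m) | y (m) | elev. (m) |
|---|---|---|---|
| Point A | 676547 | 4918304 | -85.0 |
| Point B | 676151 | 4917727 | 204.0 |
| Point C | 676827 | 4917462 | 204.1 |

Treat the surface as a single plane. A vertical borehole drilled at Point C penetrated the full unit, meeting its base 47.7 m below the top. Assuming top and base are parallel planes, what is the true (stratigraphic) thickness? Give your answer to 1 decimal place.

Two edge vectors: Point A→Point B = (-396, -577, 289), Point A→Point C = (280, -842, 289.1).
Normal n = (Point A→Point B) × (Point A→Point C) = (76527.3, 195403.6, 494992).
So ∂z/∂x = −n_x/n_z = −0.15460 and ∂z/∂y = −n_y/n_z = −0.39476.
|∇z| = √(a²+b²) = 0.42396, so dip δ = arctan(0.42396) = 22.97°.
True thickness = vertical thickness × cos δ = 47.7 × cos 22.97° = 43.9 m.

43.9 m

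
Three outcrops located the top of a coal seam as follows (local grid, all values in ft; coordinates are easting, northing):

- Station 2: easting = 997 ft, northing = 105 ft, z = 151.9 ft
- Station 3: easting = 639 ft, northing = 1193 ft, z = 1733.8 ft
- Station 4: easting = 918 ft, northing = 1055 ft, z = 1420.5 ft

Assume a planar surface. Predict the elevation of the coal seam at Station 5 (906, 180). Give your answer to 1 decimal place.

Let the plane be z = a·easting + b·northing + c.
Station 3−Station 2: −358a + 1088b = 1581.9;  Station 4−Station 2: −79a + 950b = 1268.6.
Solving gives a = −0.482271, b = 1.295264.
Then c = 151.9 − a·997 − b·105 = 496.72.
At (906, 180): z = −436.9 + 233.1 + 496.72 = 292.9 ft.

292.9 ft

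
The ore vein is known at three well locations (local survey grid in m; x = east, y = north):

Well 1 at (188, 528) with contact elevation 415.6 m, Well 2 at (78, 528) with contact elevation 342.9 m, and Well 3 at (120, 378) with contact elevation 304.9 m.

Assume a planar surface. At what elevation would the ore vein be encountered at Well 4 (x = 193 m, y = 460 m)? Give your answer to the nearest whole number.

389 m

Let the plane be z = a·x + b·y + c.
Well 2−Well 1: −110a + 0b = −72.7;  Well 3−Well 1: −68a − 150b = −110.7.
Solving gives a = 0.66091, b = 0.43839.
Then c = 415.6 − a·188 − b·528 = 59.88.
At (193, 460): z = 127.6 + 201.7 + 59.88 = 389.1 m.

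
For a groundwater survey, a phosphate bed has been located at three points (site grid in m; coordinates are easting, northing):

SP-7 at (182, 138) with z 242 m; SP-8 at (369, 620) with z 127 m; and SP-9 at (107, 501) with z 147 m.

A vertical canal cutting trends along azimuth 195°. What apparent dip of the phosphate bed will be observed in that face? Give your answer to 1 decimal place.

13.2°

Let the plane be z = a·easting + b·northing + c.
SP-8−SP-7: 187a + 482b = −115;  SP-9−SP-7: −75a + 363b = −95.
Solving gives a = 0.03888, b = −0.25367.
Unit vector along 195° is (sin 195°, cos 195°) = (-0.2588, -0.9659).
Slope in that direction = a·(-0.2588) + b·(-0.9659) = 0.23497.
Apparent dip = arctan|0.23497| = 13.2° (true dip is 14.4°, so apparent ≤ true as expected).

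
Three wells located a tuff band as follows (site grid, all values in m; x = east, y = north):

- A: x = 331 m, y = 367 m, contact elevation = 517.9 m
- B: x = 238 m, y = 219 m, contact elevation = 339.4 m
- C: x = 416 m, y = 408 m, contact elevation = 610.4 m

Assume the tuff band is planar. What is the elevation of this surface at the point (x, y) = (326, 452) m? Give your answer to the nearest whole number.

Two edge vectors: A→B = (-93, -148, -178.5), A→C = (85, 41, 92.5).
Normal n = (A→B) × (A→C) = (-6371.5, -6570, 8767).
So ∂z/∂x = −n_x/n_z = 0.72676 and ∂z/∂y = −n_y/n_z = 0.74940.
Intercept c from A: 517.9 − 240.56 − 275.03 = 2.31.
At (326, 452): z = 236.9 + 338.7 + 2.31 = 578.0 m.

578 m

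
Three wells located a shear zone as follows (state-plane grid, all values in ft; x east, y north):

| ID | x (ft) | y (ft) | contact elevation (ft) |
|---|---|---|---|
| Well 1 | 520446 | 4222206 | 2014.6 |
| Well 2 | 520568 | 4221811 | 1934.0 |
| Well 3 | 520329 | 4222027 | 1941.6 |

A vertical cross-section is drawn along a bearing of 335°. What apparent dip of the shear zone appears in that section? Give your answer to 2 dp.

Let the plane be z = a·x + b·y + c.
Well 2−Well 1: 122a − 395b = −80.6;  Well 3−Well 1: −117a − 179b = −73.
Solving gives a = 0.21171, b = 0.26944.
Unit vector along 335° is (sin 335°, cos 335°) = (-0.4226, 0.9063).
Slope in that direction = a·(-0.4226) + b·(0.9063) = 0.15472.
Apparent dip = arctan|0.15472| = 8.80° (true dip is 18.9°, so apparent ≤ true as expected).

8.80°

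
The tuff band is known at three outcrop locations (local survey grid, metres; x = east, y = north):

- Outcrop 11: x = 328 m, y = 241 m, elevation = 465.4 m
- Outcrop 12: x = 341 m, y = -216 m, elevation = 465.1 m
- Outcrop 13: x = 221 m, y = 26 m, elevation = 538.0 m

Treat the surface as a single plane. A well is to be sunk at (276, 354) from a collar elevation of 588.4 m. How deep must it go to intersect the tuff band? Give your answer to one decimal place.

91.6 m

Let the plane be z = a·x + b·y + c.
Outcrop 12−Outcrop 11: 13a − 457b = −0.3;  Outcrop 13−Outcrop 11: −107a − 215b = 72.6.
Solving gives a = −0.64307, b = −0.01764.
Then c = 465.4 − a·328 − b·241 = 680.58.
At (276, 354): z_contact = −177.49 − 6.24 + 680.58 = 496.85 m.
Depth below ground = 588.4 − 496.85 = 91.6 m.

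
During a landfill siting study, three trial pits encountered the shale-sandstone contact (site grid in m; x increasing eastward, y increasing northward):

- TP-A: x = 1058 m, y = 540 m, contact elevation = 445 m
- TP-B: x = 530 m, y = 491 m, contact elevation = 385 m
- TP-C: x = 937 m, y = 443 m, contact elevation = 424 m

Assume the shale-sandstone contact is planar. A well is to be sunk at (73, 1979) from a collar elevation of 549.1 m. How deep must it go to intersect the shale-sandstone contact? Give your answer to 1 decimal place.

86.7 m

Two edge vectors: TP-A→TP-B = (-528, -49, -60), TP-A→TP-C = (-121, -97, -21).
Normal n = (TP-A→TP-B) × (TP-A→TP-C) = (-4791, -3828, 45287).
So ∂z/∂x = −n_x/n_z = 0.105792 and ∂z/∂y = −n_y/n_z = 0.084528.
Intercept c from TP-A: 445 − 111.93 − 45.64 = 287.43.
At (73, 1979): z_contact = 7.72 + 167.28 + 287.43 = 462.43 m.
Depth below ground = 549.1 − 462.43 = 86.7 m.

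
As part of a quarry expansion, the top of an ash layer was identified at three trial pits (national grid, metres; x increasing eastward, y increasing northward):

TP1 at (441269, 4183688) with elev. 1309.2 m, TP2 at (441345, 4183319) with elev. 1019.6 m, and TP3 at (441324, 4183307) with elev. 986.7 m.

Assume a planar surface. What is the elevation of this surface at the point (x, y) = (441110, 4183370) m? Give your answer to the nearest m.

835 m

Two edge vectors: TP1→TP2 = (76, -369, -289.6), TP1→TP3 = (55, -381, -322.5).
Normal n = (TP1→TP2) × (TP1→TP3) = (8664.9, 8582, -8661).
So ∂z/∂x = −n_x/n_z = 1.00045029 and ∂z/∂y = −n_y/n_z = 0.99087865.
Intercept c from TP1: 1309.2 − 441467.70 − 4145527.12 = −4585685.62.
At (441110, 4183370): z = 441308.6 + 4145212.0 − 4585685.62 = 835.0 m.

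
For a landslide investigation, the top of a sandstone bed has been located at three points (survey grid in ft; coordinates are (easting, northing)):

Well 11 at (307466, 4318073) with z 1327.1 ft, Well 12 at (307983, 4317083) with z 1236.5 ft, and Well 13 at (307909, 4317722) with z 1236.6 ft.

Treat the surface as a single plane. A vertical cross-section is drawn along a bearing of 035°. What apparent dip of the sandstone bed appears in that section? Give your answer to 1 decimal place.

8.5°

Two edge vectors: Well 11→Well 12 = (517, -990, -90.6), Well 11→Well 13 = (443, -351, -90.5).
Normal n = (Well 11→Well 12) × (Well 11→Well 13) = (57794.4, 6652.7, 257103).
So ∂z/∂E = −n_x/n_z = −0.22479 and ∂z/∂N = −n_y/n_z = −0.02588.
Unit vector along 035° is (sin 35°, cos 35°) = (0.5736, 0.8192).
Slope in that direction = a·(0.5736) + b·(0.8192) = −0.15013.
Apparent dip = arctan|0.15013| = 8.5° (true dip is 12.7°, so apparent ≤ true as expected).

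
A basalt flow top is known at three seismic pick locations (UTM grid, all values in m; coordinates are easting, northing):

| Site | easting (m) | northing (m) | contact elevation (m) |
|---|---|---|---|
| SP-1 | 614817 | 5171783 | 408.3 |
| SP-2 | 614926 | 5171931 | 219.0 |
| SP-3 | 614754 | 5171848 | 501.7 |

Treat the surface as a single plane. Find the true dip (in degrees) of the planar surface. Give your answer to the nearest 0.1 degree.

57.9°

Two edge vectors: SP-1→SP-2 = (109, 148, -189.3), SP-1→SP-3 = (-63, 65, 93.4).
Normal n = (SP-1→SP-2) × (SP-1→SP-3) = (26127.7, 1745.3, 16409).
So ∂z/∂easting = −n_x/n_z = −1.59228 and ∂z/∂northing = −n_y/n_z = −0.10636.
Gradient magnitude |∇z| = √(a² + b²) = √(2.53535 + 0.01131) = 1.59583.
True dip = arctan(1.59583) = 57.9°, dipping toward E (azimuth ≈ 086°).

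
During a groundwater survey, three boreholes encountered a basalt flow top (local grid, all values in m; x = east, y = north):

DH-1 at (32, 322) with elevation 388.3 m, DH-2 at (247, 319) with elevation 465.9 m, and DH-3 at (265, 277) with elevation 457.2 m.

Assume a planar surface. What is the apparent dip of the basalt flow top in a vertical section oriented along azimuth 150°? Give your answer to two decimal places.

Let the plane be z = a·x + b·y + c.
DH-2−DH-1: 215a − 3b = 77.6;  DH-3−DH-1: 233a − 45b = 68.9.
Solving gives a = 0.36601, b = 0.36400.
Unit vector along 150° is (sin 150°, cos 150°) = (0.5000, -0.8660).
Slope in that direction = a·(0.5000) + b·(-0.8660) = −0.13223.
Apparent dip = arctan|0.13223| = 7.53° (true dip is 27.3°, so apparent ≤ true as expected).

7.53°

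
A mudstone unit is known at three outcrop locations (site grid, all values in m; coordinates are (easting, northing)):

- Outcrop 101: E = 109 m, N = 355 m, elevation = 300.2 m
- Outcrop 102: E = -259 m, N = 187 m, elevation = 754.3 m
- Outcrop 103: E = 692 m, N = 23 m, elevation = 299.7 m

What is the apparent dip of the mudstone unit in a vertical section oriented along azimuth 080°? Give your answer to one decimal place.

41.5°

Two edge vectors: Outcrop 101→Outcrop 102 = (-368, -168, 454.1), Outcrop 101→Outcrop 103 = (583, -332, -0.5).
Normal n = (Outcrop 101→Outcrop 102) × (Outcrop 101→Outcrop 103) = (150845.2, 264556.3, 220120).
So ∂z/∂E = −n_x/n_z = −0.68529 and ∂z/∂N = −n_y/n_z = −1.20187.
Unit vector along 080° is (sin 80°, cos 80°) = (0.9848, 0.1736).
Slope in that direction = a·(0.9848) + b·(0.1736) = −0.88358.
Apparent dip = arctan|0.88358| = 41.5° (true dip is 54.1°, so apparent ≤ true as expected).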